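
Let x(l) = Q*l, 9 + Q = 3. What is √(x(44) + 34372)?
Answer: 2*√8527 ≈ 184.68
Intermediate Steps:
Q = -6 (Q = -9 + 3 = -6)
x(l) = -6*l
√(x(44) + 34372) = √(-6*44 + 34372) = √(-264 + 34372) = √34108 = 2*√8527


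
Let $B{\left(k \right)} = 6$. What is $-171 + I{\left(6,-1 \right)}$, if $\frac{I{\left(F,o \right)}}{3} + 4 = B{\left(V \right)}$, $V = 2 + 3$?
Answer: $-165$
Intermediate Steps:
$V = 5$
$I{\left(F,o \right)} = 6$ ($I{\left(F,o \right)} = -12 + 3 \cdot 6 = -12 + 18 = 6$)
$-171 + I{\left(6,-1 \right)} = -171 + 6 = -165$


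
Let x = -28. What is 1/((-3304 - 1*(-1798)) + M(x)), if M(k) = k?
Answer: -1/1534 ≈ -0.00065189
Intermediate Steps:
1/((-3304 - 1*(-1798)) + M(x)) = 1/((-3304 - 1*(-1798)) - 28) = 1/((-3304 + 1798) - 28) = 1/(-1506 - 28) = 1/(-1534) = -1/1534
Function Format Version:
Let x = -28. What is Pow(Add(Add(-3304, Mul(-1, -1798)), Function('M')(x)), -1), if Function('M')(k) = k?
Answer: Rational(-1, 1534) ≈ -0.00065189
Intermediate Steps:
Pow(Add(Add(-3304, Mul(-1, -1798)), Function('M')(x)), -1) = Pow(Add(Add(-3304, Mul(-1, -1798)), -28), -1) = Pow(Add(Add(-3304, 1798), -28), -1) = Pow(Add(-1506, -28), -1) = Pow(-1534, -1) = Rational(-1, 1534)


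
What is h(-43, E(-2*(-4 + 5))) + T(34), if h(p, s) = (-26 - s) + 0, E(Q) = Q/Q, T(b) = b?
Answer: 7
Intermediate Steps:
E(Q) = 1
h(p, s) = -26 - s
h(-43, E(-2*(-4 + 5))) + T(34) = (-26 - 1*1) + 34 = (-26 - 1) + 34 = -27 + 34 = 7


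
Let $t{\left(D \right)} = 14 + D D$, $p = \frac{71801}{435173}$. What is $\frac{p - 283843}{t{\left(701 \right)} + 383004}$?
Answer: $- \frac{41173579346}{126841179829} \approx -0.32461$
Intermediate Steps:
$p = \frac{71801}{435173}$ ($p = 71801 \cdot \frac{1}{435173} = \frac{71801}{435173} \approx 0.16499$)
$t{\left(D \right)} = 14 + D^{2}$
$\frac{p - 283843}{t{\left(701 \right)} + 383004} = \frac{\frac{71801}{435173} - 283843}{\left(14 + 701^{2}\right) + 383004} = - \frac{123520738038}{435173 \left(\left(14 + 491401\right) + 383004\right)} = - \frac{123520738038}{435173 \left(491415 + 383004\right)} = - \frac{123520738038}{435173 \cdot 874419} = \left(- \frac{123520738038}{435173}\right) \frac{1}{874419} = - \frac{41173579346}{126841179829}$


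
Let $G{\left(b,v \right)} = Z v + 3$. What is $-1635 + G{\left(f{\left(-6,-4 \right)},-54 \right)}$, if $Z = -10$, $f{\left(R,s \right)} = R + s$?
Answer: $-1092$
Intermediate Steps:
$G{\left(b,v \right)} = 3 - 10 v$ ($G{\left(b,v \right)} = - 10 v + 3 = 3 - 10 v$)
$-1635 + G{\left(f{\left(-6,-4 \right)},-54 \right)} = -1635 + \left(3 - -540\right) = -1635 + \left(3 + 540\right) = -1635 + 543 = -1092$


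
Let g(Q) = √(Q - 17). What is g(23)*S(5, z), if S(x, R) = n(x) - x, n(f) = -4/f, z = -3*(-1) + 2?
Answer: -29*√6/5 ≈ -14.207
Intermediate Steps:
z = 5 (z = 3 + 2 = 5)
S(x, R) = -x - 4/x (S(x, R) = -4/x - x = -x - 4/x)
g(Q) = √(-17 + Q)
g(23)*S(5, z) = √(-17 + 23)*(-1*5 - 4/5) = √6*(-5 - 4*⅕) = √6*(-5 - ⅘) = √6*(-29/5) = -29*√6/5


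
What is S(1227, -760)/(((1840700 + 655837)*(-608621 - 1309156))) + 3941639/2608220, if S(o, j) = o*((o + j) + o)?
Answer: 6290592887882055917/4162546315208602260 ≈ 1.5112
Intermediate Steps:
S(o, j) = o*(j + 2*o) (S(o, j) = o*((j + o) + o) = o*(j + 2*o))
S(1227, -760)/(((1840700 + 655837)*(-608621 - 1309156))) + 3941639/2608220 = (1227*(-760 + 2*1227))/(((1840700 + 655837)*(-608621 - 1309156))) + 3941639/2608220 = (1227*(-760 + 2454))/((2496537*(-1917777))) + 3941639*(1/2608220) = (1227*1694)/(-4787801238249) + 3941639/2608220 = 2078538*(-1/4787801238249) + 3941639/2608220 = -692846/1595933746083 + 3941639/2608220 = 6290592887882055917/4162546315208602260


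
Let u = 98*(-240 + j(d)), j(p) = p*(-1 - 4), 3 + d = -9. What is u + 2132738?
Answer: 2115098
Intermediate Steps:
d = -12 (d = -3 - 9 = -12)
j(p) = -5*p (j(p) = p*(-5) = -5*p)
u = -17640 (u = 98*(-240 - 5*(-12)) = 98*(-240 + 60) = 98*(-180) = -17640)
u + 2132738 = -17640 + 2132738 = 2115098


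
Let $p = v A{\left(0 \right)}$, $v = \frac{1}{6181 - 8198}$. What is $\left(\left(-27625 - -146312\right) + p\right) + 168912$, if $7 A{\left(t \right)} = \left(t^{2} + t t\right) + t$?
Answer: $287599$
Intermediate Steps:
$v = - \frac{1}{2017}$ ($v = \frac{1}{-2017} = - \frac{1}{2017} \approx -0.00049579$)
$A{\left(t \right)} = \frac{t}{7} + \frac{2 t^{2}}{7}$ ($A{\left(t \right)} = \frac{\left(t^{2} + t t\right) + t}{7} = \frac{\left(t^{2} + t^{2}\right) + t}{7} = \frac{2 t^{2} + t}{7} = \frac{t + 2 t^{2}}{7} = \frac{t}{7} + \frac{2 t^{2}}{7}$)
$p = 0$ ($p = - \frac{\frac{1}{7} \cdot 0 \left(1 + 2 \cdot 0\right)}{2017} = - \frac{\frac{1}{7} \cdot 0 \left(1 + 0\right)}{2017} = - \frac{\frac{1}{7} \cdot 0 \cdot 1}{2017} = \left(- \frac{1}{2017}\right) 0 = 0$)
$\left(\left(-27625 - -146312\right) + p\right) + 168912 = \left(\left(-27625 - -146312\right) + 0\right) + 168912 = \left(\left(-27625 + 146312\right) + 0\right) + 168912 = \left(118687 + 0\right) + 168912 = 118687 + 168912 = 287599$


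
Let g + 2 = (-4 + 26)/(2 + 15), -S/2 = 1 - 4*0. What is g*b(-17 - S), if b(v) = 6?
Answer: -72/17 ≈ -4.2353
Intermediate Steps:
S = -2 (S = -2*(1 - 4*0) = -2*(1 + 0) = -2*1 = -2)
g = -12/17 (g = -2 + (-4 + 26)/(2 + 15) = -2 + 22/17 = -12/17 ≈ -0.70588)
g*b(-17 - S) = -12/17*6 = -72/17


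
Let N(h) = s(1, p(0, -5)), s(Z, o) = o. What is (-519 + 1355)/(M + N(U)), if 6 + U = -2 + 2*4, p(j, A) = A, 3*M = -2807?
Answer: -1254/1411 ≈ -0.88873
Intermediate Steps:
M = -2807/3 (M = (⅓)*(-2807) = -2807/3 ≈ -935.67)
U = 0 (U = -6 + (-2 + 2*4) = -6 + (-2 + 8) = -6 + 6 = 0)
N(h) = -5
(-519 + 1355)/(M + N(U)) = (-519 + 1355)/(-2807/3 - 5) = 836/(-2822/3) = 836*(-3/2822) = -1254/1411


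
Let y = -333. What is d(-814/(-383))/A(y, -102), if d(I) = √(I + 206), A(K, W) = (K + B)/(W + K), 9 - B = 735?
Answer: 580*√1908106/135199 ≈ 5.9259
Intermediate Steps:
B = -726 (B = 9 - 1*735 = 9 - 735 = -726)
A(K, W) = (-726 + K)/(K + W) (A(K, W) = (K - 726)/(W + K) = (-726 + K)/(K + W))
d(I) = √(206 + I)
d(-814/(-383))/A(y, -102) = √(206 - 814/(-383))/(((-726 - 333)/(-333 - 102))) = √(206 - 814*(-1/383))/((-1059/(-435))) = √(206 + 814/383)/((-1/435*(-1059))) = √(79712/383)/(353/145) = (4*√1908106/383)*(145/353) = 580*√1908106/135199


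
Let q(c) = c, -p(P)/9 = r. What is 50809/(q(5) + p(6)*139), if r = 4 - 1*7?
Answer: 50809/3758 ≈ 13.520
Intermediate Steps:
r = -3 (r = 4 - 7 = -3)
p(P) = 27 (p(P) = -9*(-3) = 27)
50809/(q(5) + p(6)*139) = 50809/(5 + 27*139) = 50809/(5 + 3753) = 50809/3758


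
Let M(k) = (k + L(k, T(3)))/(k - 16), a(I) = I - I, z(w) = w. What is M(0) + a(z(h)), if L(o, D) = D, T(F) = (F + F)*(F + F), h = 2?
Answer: -9/4 ≈ -2.2500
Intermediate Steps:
T(F) = 4*F² (T(F) = (2*F)*(2*F) = 4*F²)
a(I) = 0
M(k) = (36 + k)/(-16 + k) (M(k) = (k + 4*3²)/(k - 16) = (k + 4*9)/(-16 + k) = (k + 36)/(-16 + k) = (36 + k)/(-16 + k))
M(0) + a(z(h)) = (36 + 0)/(-16 + 0) + 0 = 36/(-16) + 0 = -1/16*36 + 0 = -9/4 + 0 = -9/4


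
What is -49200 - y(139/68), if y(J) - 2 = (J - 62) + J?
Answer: -1670899/34 ≈ -49144.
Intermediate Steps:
y(J) = -60 + 2*J (y(J) = 2 + ((J - 62) + J) = 2 + ((-62 + J) + J) = 2 + (-62 + 2*J) = -60 + 2*J)
-49200 - y(139/68) = -49200 - (-60 + 2*(139/68)) = -49200 - (-60 + 139/34) = -49200 - 1*(-1901/34) = -49200 + 1901/34 = -1670899/34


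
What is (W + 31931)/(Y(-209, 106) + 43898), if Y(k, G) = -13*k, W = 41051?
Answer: 72982/46615 ≈ 1.5656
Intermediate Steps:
(W + 31931)/(Y(-209, 106) + 43898) = (41051 + 31931)/(-13*(-209) + 43898) = 72982/(2717 + 43898) = 72982/46615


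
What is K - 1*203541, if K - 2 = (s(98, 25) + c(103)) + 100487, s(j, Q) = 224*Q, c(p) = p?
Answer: -97349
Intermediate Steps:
K = 106192 (K = 2 + ((224*25 + 103) + 100487) = 2 + ((5600 + 103) + 100487) = 2 + (5703 + 100487) = 2 + 106190 = 106192)
K - 1*203541 = 106192 - 1*203541 = 106192 - 203541 = -97349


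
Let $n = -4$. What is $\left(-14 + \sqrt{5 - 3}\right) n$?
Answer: $56 - 4 \sqrt{2} \approx 50.343$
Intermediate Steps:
$\left(-14 + \sqrt{5 - 3}\right) n = \left(-14 + \sqrt{5 - 3}\right) \left(-4\right) = \left(-14 + \sqrt{2}\right) \left(-4\right) = 56 - 4 \sqrt{2}$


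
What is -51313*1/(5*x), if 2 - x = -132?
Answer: -51313/670 ≈ -76.587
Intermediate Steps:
x = 134 (x = 2 - 1*(-132) = 2 + 132 = 134)
-51313*1/(5*x) = -51313/(134*5) = -51313/670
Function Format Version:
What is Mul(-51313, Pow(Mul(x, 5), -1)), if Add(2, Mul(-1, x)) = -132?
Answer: Rational(-51313, 670) ≈ -76.587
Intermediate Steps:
x = 134 (x = Add(2, Mul(-1, -132)) = Add(2, 132) = 134)
Mul(-51313, Pow(Mul(x, 5), -1)) = Mul(-51313, Pow(Mul(134, 5), -1)) = Mul(-51313, Pow(670, -1)) = Mul(-51313, Rational(1, 670)) = Rational(-51313, 670)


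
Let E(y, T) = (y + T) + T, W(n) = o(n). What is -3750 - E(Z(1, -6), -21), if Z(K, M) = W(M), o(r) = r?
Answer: -3702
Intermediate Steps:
W(n) = n
Z(K, M) = M
E(y, T) = y + 2*T (E(y, T) = (T + y) + T = y + 2*T)
-3750 - E(Z(1, -6), -21) = -3750 - (-6 + 2*(-21)) = -3750 - (-6 - 42) = -3750 - 1*(-48) = -3750 + 48 = -3702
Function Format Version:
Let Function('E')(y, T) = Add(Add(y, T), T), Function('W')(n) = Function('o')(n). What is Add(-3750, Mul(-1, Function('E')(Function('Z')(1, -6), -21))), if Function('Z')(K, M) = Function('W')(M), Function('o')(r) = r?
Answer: -3702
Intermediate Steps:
Function('W')(n) = n
Function('Z')(K, M) = M
Function('E')(y, T) = Add(y, Mul(2, T)) (Function('E')(y, T) = Add(Add(T, y), T) = Add(y, Mul(2, T)))
Add(-3750, Mul(-1, Function('E')(Function('Z')(1, -6), -21))) = Add(-3750, Mul(-1, Add(-6, Mul(2, -21)))) = Add(-3750, Mul(-1, Add(-6, -42))) = Add(-3750, Mul(-1, -48)) = Add(-3750, 48) = -3702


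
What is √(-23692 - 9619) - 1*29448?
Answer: -29448 + I*√33311 ≈ -29448.0 + 182.51*I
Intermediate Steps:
√(-23692 - 9619) - 1*29448 = √(-33311) - 29448 = I*√33311 - 29448 = -29448 + I*√33311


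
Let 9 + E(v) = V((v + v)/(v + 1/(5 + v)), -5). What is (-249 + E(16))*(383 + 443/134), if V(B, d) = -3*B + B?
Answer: -2285165925/22579 ≈ -1.0121e+5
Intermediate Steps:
V(B, d) = -2*B
E(v) = -9 - 4*v/(v + 1/(5 + v)) (E(v) = -9 - 2*(v + v)/(v + 1/(5 + v)) = -9 - 2*2*v/(v + 1/(5 + v)) = -9 - 4*v/(v + 1/(5 + v)))
(-249 + E(16))*(383 + 443/134) = (-249 + (-9 - 13*16*(5 + 16))/(1 + 16*(5 + 16)))*(383 + 443/134) = (-249 + (-9 - 13*16*21)/(1 + 16*21))*(383 + 443*(1/134)) = (-249 + (-9 - 4368)/(1 + 336))*(383 + 443/134) = (-249 - 4377/337)*(51765/134) = -88290/337*51765/134 = -2285165925/22579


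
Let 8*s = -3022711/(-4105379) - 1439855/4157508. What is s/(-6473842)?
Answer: -6655794684143/883971845335684431552 ≈ -7.5294e-9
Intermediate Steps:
s = 6655794684143/136545168284256 (s = (-3022711/(-4105379) - 1439855/4157508)/8 = (-3022711*(-1/4105379) - 1439855*1/4157508)/8 = (3022711/4105379 - 1439855/4157508)/8 = (⅛)*(6655794684143/17068146035532) = 6655794684143/136545168284256 ≈ 0.048744)
s/(-6473842) = (6655794684143/136545168284256)/(-6473842) = (6655794684143/136545168284256)*(-1/6473842) = -6655794684143/883971845335684431552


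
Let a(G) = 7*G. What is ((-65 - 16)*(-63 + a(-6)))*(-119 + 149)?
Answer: 255150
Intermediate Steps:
((-65 - 16)*(-63 + a(-6)))*(-119 + 149) = ((-65 - 16)*(-63 + 7*(-6)))*(-119 + 149) = -81*(-63 - 42)*30 = -81*(-105)*30 = 8505*30 = 255150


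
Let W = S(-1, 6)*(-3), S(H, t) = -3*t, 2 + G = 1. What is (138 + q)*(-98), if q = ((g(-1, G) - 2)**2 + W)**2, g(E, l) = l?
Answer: -402486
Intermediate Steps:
G = -1 (G = -2 + 1 = -1)
W = 54 (W = -3*6*(-3) = -18*(-3) = 54)
q = 3969 (q = ((-1 - 2)**2 + 54)**2 = ((-3)**2 + 54)**2 = (9 + 54)**2 = 63**2 = 3969)
(138 + q)*(-98) = (138 + 3969)*(-98) = 4107*(-98) = -402486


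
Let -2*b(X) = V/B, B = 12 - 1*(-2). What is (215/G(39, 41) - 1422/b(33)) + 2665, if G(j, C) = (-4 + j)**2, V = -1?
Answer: -9101952/245 ≈ -37151.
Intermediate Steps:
B = 14 (B = 12 + 2 = 14)
b(X) = 1/28 (b(X) = -(-1)/(2*14) = -1/2*(-1/14) = 1/28)
(215/G(39, 41) - 1422/b(33)) + 2665 = (215/((-4 + 39)**2) - 1422/1/28) + 2665 = (215/(35**2) - 1422*28) + 2665 = (215/1225 - 39816) + 2665 = (215*(1/1225) - 39816) + 2665 = (43/245 - 39816) + 2665 = -9754877/245 + 2665 = -9101952/245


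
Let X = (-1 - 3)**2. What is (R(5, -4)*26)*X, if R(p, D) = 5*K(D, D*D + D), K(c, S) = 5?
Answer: 10400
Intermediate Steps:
X = 16 (X = (-4)**2 = 16)
R(p, D) = 25 (R(p, D) = 5*5 = 25)
(R(5, -4)*26)*X = (25*26)*16 = 650*16 = 10400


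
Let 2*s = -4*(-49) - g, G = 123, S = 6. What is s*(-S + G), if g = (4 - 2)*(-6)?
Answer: 12168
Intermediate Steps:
g = -12 (g = 2*(-6) = -12)
s = 104 (s = (-4*(-49) - 1*(-12))/2 = (196 + 12)/2 = (½)*208 = 104)
s*(-S + G) = 104*(-1*6 + 123) = 104*(-6 + 123) = 104*117 = 12168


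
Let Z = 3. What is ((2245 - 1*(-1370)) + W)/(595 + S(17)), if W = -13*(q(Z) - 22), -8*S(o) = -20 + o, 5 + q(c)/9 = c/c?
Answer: 34952/4763 ≈ 7.3382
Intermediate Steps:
q(c) = -36 (q(c) = -45 + 9*(c/c) = -45 + 9*1 = -45 + 9 = -36)
S(o) = 5/2 - o/8 (S(o) = -(-20 + o)/8 = 5/2 - o/8)
W = 754 (W = -13*(-36 - 22) = -13*(-58) = 754)
((2245 - 1*(-1370)) + W)/(595 + S(17)) = ((2245 - 1*(-1370)) + 754)/(595 + (5/2 - ⅛*17)) = ((2245 + 1370) + 754)/(595 + (5/2 - 17/8)) = (3615 + 754)/(595 + 3/8) = 4369/(4763/8) = 4369*(8/4763) = 34952/4763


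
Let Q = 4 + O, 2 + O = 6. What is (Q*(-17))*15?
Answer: -2040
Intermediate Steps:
O = 4 (O = -2 + 6 = 4)
Q = 8 (Q = 4 + 4 = 8)
(Q*(-17))*15 = (8*(-17))*15 = -136*15 = -2040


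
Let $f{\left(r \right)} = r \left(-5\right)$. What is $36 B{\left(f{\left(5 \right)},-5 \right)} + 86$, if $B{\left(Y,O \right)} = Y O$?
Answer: $4586$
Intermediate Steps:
$f{\left(r \right)} = - 5 r$
$B{\left(Y,O \right)} = O Y$
$36 B{\left(f{\left(5 \right)},-5 \right)} + 86 = 36 \left(- 5 \left(\left(-5\right) 5\right)\right) + 86 = 36 \left(\left(-5\right) \left(-25\right)\right) + 86 = 36 \cdot 125 + 86 = 4500 + 86 = 4586$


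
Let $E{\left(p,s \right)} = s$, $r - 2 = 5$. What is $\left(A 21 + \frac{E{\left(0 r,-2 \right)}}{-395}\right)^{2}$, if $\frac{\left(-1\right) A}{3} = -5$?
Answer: $\frac{15482078329}{156025} \approx 99228.0$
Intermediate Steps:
$r = 7$ ($r = 2 + 5 = 7$)
$A = 15$ ($A = \left(-3\right) \left(-5\right) = 15$)
$\left(A 21 + \frac{E{\left(0 r,-2 \right)}}{-395}\right)^{2} = \left(15 \cdot 21 - \frac{2}{-395}\right)^{2} = \left(315 - - \frac{2}{395}\right)^{2} = \left(315 + \frac{2}{395}\right)^{2} = \left(\frac{124427}{395}\right)^{2} = \frac{15482078329}{156025}$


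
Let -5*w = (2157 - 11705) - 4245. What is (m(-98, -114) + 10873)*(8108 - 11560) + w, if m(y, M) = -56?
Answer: -186687627/5 ≈ -3.7338e+7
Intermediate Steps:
w = 13793/5 (w = -((2157 - 11705) - 4245)/5 = -(-9548 - 4245)/5 = -1/5*(-13793) = 13793/5 ≈ 2758.6)
(m(-98, -114) + 10873)*(8108 - 11560) + w = (-56 + 10873)*(8108 - 11560) + 13793/5 = 10817*(-3452) + 13793/5 = -37340284 + 13793/5 = -186687627/5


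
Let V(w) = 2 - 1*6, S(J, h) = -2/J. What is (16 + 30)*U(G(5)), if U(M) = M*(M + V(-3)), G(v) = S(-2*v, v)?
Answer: -874/25 ≈ -34.960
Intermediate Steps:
G(v) = 1/v (G(v) = -2*(-1/(2*v)) = -(-1)/v = 1/v)
V(w) = -4 (V(w) = 2 - 6 = -4)
U(M) = M*(-4 + M) (U(M) = M*(M - 4) = M*(-4 + M))
(16 + 30)*U(G(5)) = (16 + 30)*((-4 + 1/5)/5) = 46*((-4 + ⅕)/5) = 46*((⅕)*(-19/5)) = 46*(-19/25) = -874/25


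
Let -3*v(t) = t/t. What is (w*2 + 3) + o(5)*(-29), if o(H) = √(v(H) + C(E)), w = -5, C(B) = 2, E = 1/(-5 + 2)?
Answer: -7 - 29*√15/3 ≈ -44.439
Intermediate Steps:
E = -⅓ (E = 1/(-3) = -⅓ ≈ -0.33333)
v(t) = -⅓ (v(t) = -t/(3*t) = -⅓*1 = -⅓)
o(H) = √15/3 (o(H) = √(-⅓ + 2) = √(5/3) = √15/3)
(w*2 + 3) + o(5)*(-29) = (-5*2 + 3) + (√15/3)*(-29) = (-10 + 3) - 29*√15/3 = -7 - 29*√15/3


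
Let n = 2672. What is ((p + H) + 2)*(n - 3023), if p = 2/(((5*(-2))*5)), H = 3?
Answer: -43524/25 ≈ -1741.0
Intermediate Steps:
p = -1/25 (p = 2/((-10*5)) = 2/(-50) = 2*(-1/50) = -1/25 ≈ -0.040000)
((p + H) + 2)*(n - 3023) = ((-1/25 + 3) + 2)*(2672 - 3023) = (74/25 + 2)*(-351) = (124/25)*(-351) = -43524/25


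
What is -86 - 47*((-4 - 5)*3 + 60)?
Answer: -1637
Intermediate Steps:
-86 - 47*((-4 - 5)*3 + 60) = -86 - 47*(-9*3 + 60) = -86 - 47*(-27 + 60) = -86 - 47*33 = -86 - 1551 = -1637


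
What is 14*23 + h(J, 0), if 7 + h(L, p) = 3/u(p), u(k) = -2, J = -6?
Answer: 627/2 ≈ 313.50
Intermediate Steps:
h(L, p) = -17/2 (h(L, p) = -7 + 3/(-2) = -7 + 3*(-1/2) = -7 - 3/2 = -17/2)
14*23 + h(J, 0) = 14*23 - 17/2 = 322 - 17/2 = 627/2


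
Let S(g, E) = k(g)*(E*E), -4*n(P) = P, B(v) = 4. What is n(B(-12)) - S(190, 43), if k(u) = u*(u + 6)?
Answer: -68856761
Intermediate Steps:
n(P) = -P/4
k(u) = u*(6 + u)
S(g, E) = g*E²*(6 + g) (S(g, E) = (g*(6 + g))*(E*E) = (g*(6 + g))*E² = g*E²*(6 + g))
n(B(-12)) - S(190, 43) = -¼*4 - 190*43²*(6 + 190) = -1 - 190*1849*196 = -1 - 1*68856760 = -1 - 68856760 = -68856761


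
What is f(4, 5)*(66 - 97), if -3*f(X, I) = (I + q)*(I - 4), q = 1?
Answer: 62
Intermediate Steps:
f(X, I) = -(1 + I)*(-4 + I)/3 (f(X, I) = -(I + 1)*(I - 4)/3 = -(1 + I)*(-4 + I)/3)
f(4, 5)*(66 - 97) = (4/3 + 5 - ⅓*5²)*(66 - 97) = (4/3 + 5 - ⅓*25)*(-31) = (4/3 + 5 - 25/3)*(-31) = -2*(-31) = 62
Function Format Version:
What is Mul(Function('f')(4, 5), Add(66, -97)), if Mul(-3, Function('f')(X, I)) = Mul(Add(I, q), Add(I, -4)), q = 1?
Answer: 62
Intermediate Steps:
Function('f')(X, I) = Mul(Rational(-1, 3), Add(1, I), Add(-4, I)) (Function('f')(X, I) = Mul(Rational(-1, 3), Mul(Add(I, 1), Add(I, -4))) = Mul(Rational(-1, 3), Mul(Add(1, I), Add(-4, I))) = Mul(Rational(-1, 3), Add(1, I), Add(-4, I)))
Mul(Function('f')(4, 5), Add(66, -97)) = Mul(Add(Rational(4, 3), 5, Mul(Rational(-1, 3), Pow(5, 2))), Add(66, -97)) = Mul(Add(Rational(4, 3), 5, Mul(Rational(-1, 3), 25)), -31) = Mul(Add(Rational(4, 3), 5, Rational(-25, 3)), -31) = Mul(-2, -31) = 62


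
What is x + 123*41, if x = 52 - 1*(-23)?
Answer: 5118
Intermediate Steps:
x = 75 (x = 52 + 23 = 75)
x + 123*41 = 75 + 123*41 = 75 + 5043 = 5118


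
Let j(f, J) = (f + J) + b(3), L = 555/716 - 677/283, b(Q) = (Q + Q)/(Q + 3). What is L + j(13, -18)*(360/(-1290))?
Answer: -4363537/8713004 ≈ -0.50081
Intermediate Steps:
b(Q) = 2*Q/(3 + Q) (b(Q) = (2*Q)/(3 + Q) = 2*Q/(3 + Q))
L = -327667/202628 (L = 555*(1/716) - 677*1/283 = 555/716 - 677/283 = -327667/202628 ≈ -1.6171)
j(f, J) = 1 + J + f (j(f, J) = (f + J) + 2*3/(3 + 3) = (J + f) + 2*3/6 = (J + f) + 2*3*(1/6) = (J + f) + 1 = 1 + J + f)
L + j(13, -18)*(360/(-1290)) = -327667/202628 + (1 - 18 + 13)*(360/(-1290)) = -327667/202628 - 1440*(-1)/1290 = -327667/202628 - 4*(-12/43) = -327667/202628 + 48/43 = -4363537/8713004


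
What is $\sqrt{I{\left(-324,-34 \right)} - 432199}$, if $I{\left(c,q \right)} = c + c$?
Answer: $i \sqrt{432847} \approx 657.91 i$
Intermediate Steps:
$I{\left(c,q \right)} = 2 c$
$\sqrt{I{\left(-324,-34 \right)} - 432199} = \sqrt{2 \left(-324\right) - 432199} = \sqrt{-648 - 432199} = \sqrt{-432847} = i \sqrt{432847}$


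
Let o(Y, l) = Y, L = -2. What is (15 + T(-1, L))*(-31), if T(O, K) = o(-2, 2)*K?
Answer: -589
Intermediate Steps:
T(O, K) = -2*K
(15 + T(-1, L))*(-31) = (15 - 2*(-2))*(-31) = (15 + 4)*(-31) = 19*(-31) = -589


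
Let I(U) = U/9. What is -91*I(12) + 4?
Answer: -352/3 ≈ -117.33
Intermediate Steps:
I(U) = U/9 (I(U) = U*(1/9) = U/9)
-91*I(12) + 4 = -91*12/9 + 4 = -91*4/3 + 4 = -364/3 + 4 = -352/3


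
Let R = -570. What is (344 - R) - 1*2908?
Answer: -1994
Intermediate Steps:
(344 - R) - 1*2908 = (344 - 1*(-570)) - 1*2908 = (344 + 570) - 2908 = 914 - 2908 = -1994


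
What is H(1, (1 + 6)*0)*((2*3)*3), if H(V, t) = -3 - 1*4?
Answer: -126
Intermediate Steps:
H(V, t) = -7 (H(V, t) = -3 - 4 = -7)
H(1, (1 + 6)*0)*((2*3)*3) = -7*2*3*3 = -42*3 = -7*18 = -126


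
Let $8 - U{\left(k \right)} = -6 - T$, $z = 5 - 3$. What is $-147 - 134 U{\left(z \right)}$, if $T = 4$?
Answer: $-2559$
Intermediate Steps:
$z = 2$ ($z = 5 - 3 = 2$)
$U{\left(k \right)} = 18$ ($U{\left(k \right)} = 8 - \left(-6 - 4\right) = 8 - -10 = 8 + 10 = 18$)
$-147 - 134 U{\left(z \right)} = -147 - 2412 = -2559$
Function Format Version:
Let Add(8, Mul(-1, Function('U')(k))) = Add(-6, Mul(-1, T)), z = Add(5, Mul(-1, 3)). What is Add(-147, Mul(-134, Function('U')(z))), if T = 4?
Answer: -2559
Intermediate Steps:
z = 2 (z = Add(5, -3) = 2)
Function('U')(k) = 18 (Function('U')(k) = Add(8, Mul(-1, Add(-6, Mul(-1, 4)))) = Add(8, Mul(-1, Add(-6, -4))) = Add(8, Mul(-1, -10)) = Add(8, 10) = 18)
Add(-147, Mul(-134, Function('U')(z))) = Add(-147, Mul(-134, 18)) = Add(-147, -2412) = -2559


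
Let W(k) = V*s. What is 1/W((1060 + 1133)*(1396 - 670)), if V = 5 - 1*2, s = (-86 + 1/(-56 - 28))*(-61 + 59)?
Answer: 14/7225 ≈ 0.0019377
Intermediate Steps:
s = 7225/42 (s = (-86 + 1/(-84))*(-2) = (-86 - 1/84)*(-2) = -7225/84*(-2) = 7225/42 ≈ 172.02)
V = 3 (V = 5 - 2 = 3)
W(k) = 7225/14 (W(k) = 3*(7225/42) = 7225/14)
1/W((1060 + 1133)*(1396 - 670)) = 1/(7225/14) = 14/7225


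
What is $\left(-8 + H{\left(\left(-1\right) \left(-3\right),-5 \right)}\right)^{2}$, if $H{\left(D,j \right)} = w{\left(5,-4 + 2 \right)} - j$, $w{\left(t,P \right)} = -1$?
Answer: $16$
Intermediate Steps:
$H{\left(D,j \right)} = -1 - j$
$\left(-8 + H{\left(\left(-1\right) \left(-3\right),-5 \right)}\right)^{2} = \left(-8 - -4\right)^{2} = \left(-8 + \left(-1 + 5\right)\right)^{2} = \left(-8 + 4\right)^{2} = \left(-4\right)^{2} = 16$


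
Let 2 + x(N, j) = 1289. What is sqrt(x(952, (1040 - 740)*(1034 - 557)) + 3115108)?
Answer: sqrt(3116395) ≈ 1765.3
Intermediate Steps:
x(N, j) = 1287 (x(N, j) = -2 + 1289 = 1287)
sqrt(x(952, (1040 - 740)*(1034 - 557)) + 3115108) = sqrt(1287 + 3115108) = sqrt(3116395)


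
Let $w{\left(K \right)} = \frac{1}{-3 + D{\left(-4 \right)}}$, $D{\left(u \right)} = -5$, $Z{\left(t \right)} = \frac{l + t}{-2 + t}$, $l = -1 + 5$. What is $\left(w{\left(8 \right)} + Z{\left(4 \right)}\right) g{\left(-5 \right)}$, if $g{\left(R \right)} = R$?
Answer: $- \frac{155}{8} \approx -19.375$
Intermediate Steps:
$l = 4$
$Z{\left(t \right)} = \frac{4 + t}{-2 + t}$
$w{\left(K \right)} = - \frac{1}{8}$ ($w{\left(K \right)} = \frac{1}{-3 - 5} = \frac{1}{-8} = - \frac{1}{8}$)
$\left(w{\left(8 \right)} + Z{\left(4 \right)}\right) g{\left(-5 \right)} = \left(- \frac{1}{8} + \frac{4 + 4}{-2 + 4}\right) \left(-5\right) = \left(- \frac{1}{8} + \frac{1}{2} \cdot 8\right) \left(-5\right) = \left(- \frac{1}{8} + 4\right) \left(-5\right) = \frac{31}{8} \left(-5\right) = - \frac{155}{8}$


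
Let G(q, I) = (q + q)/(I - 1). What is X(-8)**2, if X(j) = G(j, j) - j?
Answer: 7744/81 ≈ 95.605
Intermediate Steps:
G(q, I) = 2*q/(-1 + I) (G(q, I) = (2*q)/(-1 + I) = 2*q/(-1 + I))
X(j) = -j + 2*j/(-1 + j) (X(j) = 2*j/(-1 + j) - j = -j + 2*j/(-1 + j))
X(-8)**2 = (-8*(3 - 1*(-8))/(-1 - 8))**2 = (-8*(3 + 8)/(-9))**2 = (-8*(-1/9)*11)**2 = (88/9)**2 = 7744/81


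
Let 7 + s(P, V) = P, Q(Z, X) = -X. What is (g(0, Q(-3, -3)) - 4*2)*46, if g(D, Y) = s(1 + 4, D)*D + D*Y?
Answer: -368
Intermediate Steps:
s(P, V) = -7 + P
g(D, Y) = -2*D + D*Y (g(D, Y) = (-7 + (1 + 4))*D + D*Y = (-7 + 5)*D + D*Y = -2*D + D*Y)
(g(0, Q(-3, -3)) - 4*2)*46 = (0*(-2 - 1*(-3)) - 4*2)*46 = (0*(-2 + 3) - 8)*46 = (0*1 - 8)*46 = (0 - 8)*46 = -8*46 = -368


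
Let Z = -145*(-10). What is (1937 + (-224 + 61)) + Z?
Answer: 3224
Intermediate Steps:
Z = 1450
(1937 + (-224 + 61)) + Z = (1937 + (-224 + 61)) + 1450 = (1937 - 163) + 1450 = 1774 + 1450 = 3224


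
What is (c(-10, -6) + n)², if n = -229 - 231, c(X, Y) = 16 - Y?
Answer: 191844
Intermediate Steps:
n = -460
(c(-10, -6) + n)² = ((16 - 1*(-6)) - 460)² = ((16 + 6) - 460)² = (22 - 460)² = (-438)² = 191844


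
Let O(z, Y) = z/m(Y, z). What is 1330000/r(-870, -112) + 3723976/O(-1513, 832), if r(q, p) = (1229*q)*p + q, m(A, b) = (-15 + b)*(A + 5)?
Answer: 57035031888489024904/18118612257 ≈ 3.1479e+9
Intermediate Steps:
m(A, b) = (-15 + b)*(5 + A)
r(q, p) = q + 1229*p*q (r(q, p) = 1229*p*q + q = q + 1229*p*q)
O(z, Y) = z/(-75 - 15*Y + 5*z + Y*z)
1330000/r(-870, -112) + 3723976/O(-1513, 832) = 1330000/((-870*(1 + 1229*(-112)))) + 3723976/((-1513/(-75 - 15*832 + 5*(-1513) + 832*(-1513)))) = 1330000/((-870*(1 - 137648))) + 3723976/((-1513/(-75 - 12480 - 7565 - 1258816))) = 1330000/((-870*(-137647))) + 3723976/((-1513/(-1278936))) = 1330000/119752890 + 3723976/((-1513*(-1/1278936))) = 1330000*(1/119752890) + 3723976/(1513/1278936) = 133000/11975289 + 3723976*(1278936/1513) = 133000/11975289 + 4762726969536/1513 = 57035031888489024904/18118612257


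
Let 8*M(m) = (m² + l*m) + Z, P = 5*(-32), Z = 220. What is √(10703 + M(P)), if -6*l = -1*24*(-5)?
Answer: √57322/2 ≈ 119.71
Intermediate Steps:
P = -160
l = -20 (l = -(-1*24)*(-5)/6 = -(-4)*(-5) = -⅙*120 = -20)
M(m) = 55/2 - 5*m/2 + m²/8 (M(m) = ((m² - 20*m) + 220)/8 = (220 + m² - 20*m)/8 = 55/2 - 5*m/2 + m²/8)
√(10703 + M(P)) = √(10703 + (55/2 - 5/2*(-160) + (⅛)*(-160)²)) = √(10703 + (55/2 + 400 + (⅛)*25600)) = √(10703 + (55/2 + 400 + 3200)) = √(10703 + 7255/2) = √(28661/2) = √57322/2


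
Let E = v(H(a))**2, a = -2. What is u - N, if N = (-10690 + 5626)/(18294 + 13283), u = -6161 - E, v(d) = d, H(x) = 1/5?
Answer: -4863552402/789425 ≈ -6160.9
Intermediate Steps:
H(x) = 1/5
E = 1/25 (E = (1/5)**2 = 1/25 ≈ 0.040000)
u = -154026/25 (u = -6161 - 1*1/25 = -6161 - 1/25 = -154026/25 ≈ -6161.0)
N = -5064/31577 ≈ -0.16037
u - N = -154026/25 - 1*(-5064/31577) = -154026/25 + 5064/31577 = -4863552402/789425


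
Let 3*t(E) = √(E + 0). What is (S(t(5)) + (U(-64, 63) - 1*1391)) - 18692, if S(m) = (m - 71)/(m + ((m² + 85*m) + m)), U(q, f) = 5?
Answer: -683815813/34058 - 83397*√5/170290 ≈ -20079.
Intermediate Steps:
t(E) = √E/3 (t(E) = √(E + 0)/3 = √E/3)
S(m) = (-71 + m)/(m² + 87*m) (S(m) = (-71 + m)/(m + (m² + 86*m)) = (-71 + m)/(m² + 87*m))
(S(t(5)) + (U(-64, 63) - 1*1391)) - 18692 = ((-71 + √5/3)/(((√5/3))*(87 + √5/3)) + (5 - 1*1391)) - 18692 = ((3*√5/5)*(-71 + √5/3)/(87 + √5/3) + (5 - 1391)) - 18692 = (3*√5*(-71 + √5/3)/(5*(87 + √5/3)) - 1386) - 18692 = (-1386 + 3*√5*(-71 + √5/3)/(5*(87 + √5/3))) - 18692 = -20078 + 3*√5*(-71 + √5/3)/(5*(87 + √5/3))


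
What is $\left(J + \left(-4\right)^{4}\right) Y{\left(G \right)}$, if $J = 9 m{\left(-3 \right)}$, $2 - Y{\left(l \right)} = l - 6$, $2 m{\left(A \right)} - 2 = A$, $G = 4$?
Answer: $1006$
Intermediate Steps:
$m{\left(A \right)} = 1 + \frac{A}{2}$
$Y{\left(l \right)} = 8 - l$ ($Y{\left(l \right)} = 2 - \left(l - 6\right) = 2 - \left(-6 + l\right) = 8 - l$)
$J = - \frac{9}{2}$ ($J = 9 \left(1 + \frac{1}{2} \left(-3\right)\right) = 9 \left(1 - \frac{3}{2}\right) = 9 \left(- \frac{1}{2}\right) = - \frac{9}{2} \approx -4.5$)
$\left(J + \left(-4\right)^{4}\right) Y{\left(G \right)} = \left(- \frac{9}{2} + \left(-4\right)^{4}\right) \left(8 - 4\right) = \left(- \frac{9}{2} + 256\right) \left(8 - 4\right) = \frac{503}{2} \cdot 4 = 1006$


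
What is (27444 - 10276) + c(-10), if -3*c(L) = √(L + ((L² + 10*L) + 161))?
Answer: 17168 - √151/3 ≈ 17164.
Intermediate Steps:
c(L) = -√(161 + L² + 11*L)/3 (c(L) = -√(L + ((L² + 10*L) + 161))/3 = -√(L + (161 + L² + 10*L))/3 = -√(161 + L² + 11*L)/3)
(27444 - 10276) + c(-10) = (27444 - 10276) - √(161 + (-10)² + 11*(-10))/3 = 17168 - √(161 + 100 - 110)/3 = 17168 - √151/3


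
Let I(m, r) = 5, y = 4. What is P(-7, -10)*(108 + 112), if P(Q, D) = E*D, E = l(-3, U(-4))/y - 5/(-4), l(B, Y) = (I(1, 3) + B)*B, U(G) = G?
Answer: 550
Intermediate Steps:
l(B, Y) = B*(5 + B) (l(B, Y) = (5 + B)*B = B*(5 + B))
E = -1/4 (E = -3*(5 - 3)/4 - 5/(-4) = -3*2*(1/4) - 5*(-1/4) = -6*1/4 + 5/4 = -3/2 + 5/4 = -1/4 ≈ -0.25000)
P(Q, D) = -D/4
P(-7, -10)*(108 + 112) = (-1/4*(-10))*(108 + 112) = (5/2)*220 = 550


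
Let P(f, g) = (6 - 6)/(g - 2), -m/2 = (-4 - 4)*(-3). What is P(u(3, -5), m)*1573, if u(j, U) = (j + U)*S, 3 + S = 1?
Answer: 0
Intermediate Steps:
m = -48 (m = -2*(-4 - 4)*(-3) = -(-16)*(-3) = -2*24 = -48)
S = -2 (S = -3 + 1 = -2)
u(j, U) = -2*U - 2*j (u(j, U) = (j + U)*(-2) = (U + j)*(-2) = -2*U - 2*j)
P(f, g) = 0 (P(f, g) = 0/(-2 + g) = 0)
P(u(3, -5), m)*1573 = 0*1573 = 0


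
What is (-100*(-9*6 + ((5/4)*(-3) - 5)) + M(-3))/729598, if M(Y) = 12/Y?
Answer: 6271/729598 ≈ 0.0085951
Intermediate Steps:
(-100*(-9*6 + ((5/4)*(-3) - 5)) + M(-3))/729598 = (-100*(-9*6 + ((5/4)*(-3) - 5)) + 12/(-3))/729598 = (-100*(-54 + ((5*(1/4))*(-3) - 5)) + 12*(-1/3))*(1/729598) = (-100*(-54 + ((5/4)*(-3) - 5)) - 4)*(1/729598) = (-100*(-54 + (-15/4 - 5)) - 4)*(1/729598) = (-100*(-54 - 35/4) - 4)*(1/729598) = (-100*(-251/4) - 4)*(1/729598) = (6275 - 4)*(1/729598) = 6271*(1/729598) = 6271/729598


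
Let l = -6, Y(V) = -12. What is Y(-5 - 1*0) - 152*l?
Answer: 900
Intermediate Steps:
Y(-5 - 1*0) - 152*l = -12 - 152*(-6) = -12 + 912 = 900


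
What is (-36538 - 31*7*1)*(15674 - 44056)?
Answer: 1043180410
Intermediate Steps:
(-36538 - 31*7*1)*(15674 - 44056) = (-36538 - 217*1)*(-28382) = (-36538 - 217)*(-28382) = -36755*(-28382) = 1043180410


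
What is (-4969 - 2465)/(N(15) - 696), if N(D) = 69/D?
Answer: 37170/3457 ≈ 10.752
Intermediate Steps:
(-4969 - 2465)/(N(15) - 696) = (-4969 - 2465)/(69/15 - 696) = -7434/(69*(1/15) - 696) = -7434/(23/5 - 696) = -7434/(-3457/5) = -7434*(-5/3457) = 37170/3457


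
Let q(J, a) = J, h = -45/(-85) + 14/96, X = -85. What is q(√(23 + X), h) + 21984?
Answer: 21984 + I*√62 ≈ 21984.0 + 7.874*I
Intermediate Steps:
h = 551/816 (h = -45*(-1/85) + 14*(1/96) = 9/17 + 7/48 = 551/816 ≈ 0.67525)
q(√(23 + X), h) + 21984 = √(23 - 85) + 21984 = √(-62) + 21984 = I*√62 + 21984 = 21984 + I*√62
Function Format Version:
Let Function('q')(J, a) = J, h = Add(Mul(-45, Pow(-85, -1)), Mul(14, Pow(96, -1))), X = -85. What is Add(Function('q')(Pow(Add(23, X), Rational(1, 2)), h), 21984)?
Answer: Add(21984, Mul(I, Pow(62, Rational(1, 2)))) ≈ Add(21984., Mul(7.8740, I))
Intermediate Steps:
h = Rational(551, 816) (h = Add(Mul(-45, Rational(-1, 85)), Mul(14, Rational(1, 96))) = Add(Rational(9, 17), Rational(7, 48)) = Rational(551, 816) ≈ 0.67525)
Add(Function('q')(Pow(Add(23, X), Rational(1, 2)), h), 21984) = Add(Pow(Add(23, -85), Rational(1, 2)), 21984) = Add(Pow(-62, Rational(1, 2)), 21984) = Add(Mul(I, Pow(62, Rational(1, 2))), 21984) = Add(21984, Mul(I, Pow(62, Rational(1, 2))))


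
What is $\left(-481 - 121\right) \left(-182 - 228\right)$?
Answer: $246820$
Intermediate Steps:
$\left(-481 - 121\right) \left(-182 - 228\right) = \left(-602\right) \left(-410\right) = 246820$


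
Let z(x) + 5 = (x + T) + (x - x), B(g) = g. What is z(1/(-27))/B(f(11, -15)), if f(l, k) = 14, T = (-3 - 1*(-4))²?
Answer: -109/378 ≈ -0.28836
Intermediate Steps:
T = 1 (T = (-3 + 4)² = 1² = 1)
z(x) = -4 + x (z(x) = -5 + ((x + 1) + (x - x)) = -5 + ((1 + x) + 0) = -5 + (1 + x) = -4 + x)
z(1/(-27))/B(f(11, -15)) = (-4 + 1/(-27))/14 = (-4 - 1/27)*(1/14) = -109/27*1/14 = -109/378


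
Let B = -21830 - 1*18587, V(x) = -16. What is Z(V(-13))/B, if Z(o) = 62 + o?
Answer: -46/40417 ≈ -0.0011381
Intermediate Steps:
B = -40417 (B = -21830 - 18587 = -40417)
Z(V(-13))/B = (62 - 16)/(-40417) = 46*(-1/40417) = -46/40417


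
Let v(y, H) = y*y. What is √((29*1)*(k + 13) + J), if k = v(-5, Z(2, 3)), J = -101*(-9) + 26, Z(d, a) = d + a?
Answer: √2037 ≈ 45.133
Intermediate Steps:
Z(d, a) = a + d
v(y, H) = y²
J = 935 (J = 909 + 26 = 935)
k = 25 (k = (-5)² = 25)
√((29*1)*(k + 13) + J) = √((29*1)*(25 + 13) + 935) = √(29*38 + 935) = √(1102 + 935) = √2037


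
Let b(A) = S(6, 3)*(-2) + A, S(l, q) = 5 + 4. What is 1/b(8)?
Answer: -⅒ ≈ -0.10000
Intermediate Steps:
S(l, q) = 9
b(A) = -18 + A (b(A) = 9*(-2) + A = -18 + A)
1/b(8) = 1/(-18 + 8) = 1/(-10) = -⅒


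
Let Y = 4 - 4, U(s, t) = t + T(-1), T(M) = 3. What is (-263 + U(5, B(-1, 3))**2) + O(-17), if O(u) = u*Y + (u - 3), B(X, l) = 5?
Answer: -219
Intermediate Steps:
U(s, t) = 3 + t (U(s, t) = t + 3 = 3 + t)
Y = 0
O(u) = -3 + u (O(u) = u*0 + (u - 3) = 0 + (-3 + u) = -3 + u)
(-263 + U(5, B(-1, 3))**2) + O(-17) = (-263 + (3 + 5)**2) + (-3 - 17) = (-263 + 8**2) - 20 = (-263 + 64) - 20 = -199 - 20 = -219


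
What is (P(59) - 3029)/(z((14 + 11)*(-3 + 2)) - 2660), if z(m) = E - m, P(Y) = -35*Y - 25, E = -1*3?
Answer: 5119/2638 ≈ 1.9405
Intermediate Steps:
E = -3
P(Y) = -25 - 35*Y
z(m) = -3 - m
(P(59) - 3029)/(z((14 + 11)*(-3 + 2)) - 2660) = ((-25 - 35*59) - 3029)/((-3 - (14 + 11)*(-3 + 2)) - 2660) = ((-25 - 2065) - 3029)/((-3 - 25*(-1)) - 2660) = (-2090 - 3029)/((-3 - 1*(-25)) - 2660) = -5119/((-3 + 25) - 2660) = -5119/(22 - 2660) = -5119/(-2638) = -5119*(-1/2638) = 5119/2638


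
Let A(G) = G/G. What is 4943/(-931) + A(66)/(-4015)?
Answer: -19847076/3737965 ≈ -5.3096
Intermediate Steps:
A(G) = 1
4943/(-931) + A(66)/(-4015) = 4943/(-931) + 1/(-4015) = 4943*(-1/931) + 1*(-1/4015) = -4943/931 - 1/4015 = -19847076/3737965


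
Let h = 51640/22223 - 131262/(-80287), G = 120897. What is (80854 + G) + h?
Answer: 359974828975857/1784218001 ≈ 2.0176e+5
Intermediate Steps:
h = 7063056106/1784218001 (h = 51640*(1/22223) - 131262*(-1/80287) = 51640/22223 + 131262/80287 = 7063056106/1784218001 ≈ 3.9586)
(80854 + G) + h = (80854 + 120897) + 7063056106/1784218001 = 201751 + 7063056106/1784218001 = 359974828975857/1784218001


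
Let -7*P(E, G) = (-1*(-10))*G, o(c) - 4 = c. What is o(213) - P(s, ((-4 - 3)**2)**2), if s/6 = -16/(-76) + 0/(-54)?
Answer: 3647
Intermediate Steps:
o(c) = 4 + c
s = 24/19 (s = 6*(-16/(-76) + 0/(-54)) = 6*(-16*(-1/76) + 0*(-1/54)) = 6*(4/19 + 0) = 6*(4/19) = 24/19 ≈ 1.2632)
P(E, G) = -10*G/7 (P(E, G) = -(-1*(-10))*G/7 = -10*G/7)
o(213) - P(s, ((-4 - 3)**2)**2) = (4 + 213) - (-10)*((-4 - 3)**2)**2/7 = 217 - (-10)*((-7)**2)**2/7 = 217 - (-10)*49**2/7 = 217 - (-10)*2401/7 = 217 - 1*(-3430) = 217 + 3430 = 3647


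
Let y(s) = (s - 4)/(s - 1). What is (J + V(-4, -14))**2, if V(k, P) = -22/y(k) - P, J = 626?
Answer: 6275025/16 ≈ 3.9219e+5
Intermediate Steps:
y(s) = (-4 + s)/(-1 + s)
V(k, P) = -P - 22*(-1 + k)/(-4 + k) (V(k, P) = -22*(-1 + k)/(-4 + k) - P = -P - 22*(-1 + k)/(-4 + k))
(J + V(-4, -14))**2 = (626 + (22 - 22*(-4) - 1*(-14)*(-4 - 4))/(-4 - 4))**2 = (626 + (22 + 88 - 1*(-14)*(-8))/(-8))**2 = (626 - (22 + 88 - 112)/8)**2 = (626 - 1/8*(-2))**2 = (626 + 1/4)**2 = (2505/4)**2 = 6275025/16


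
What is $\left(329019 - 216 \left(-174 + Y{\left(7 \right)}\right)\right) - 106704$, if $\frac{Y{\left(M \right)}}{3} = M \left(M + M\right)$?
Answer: $196395$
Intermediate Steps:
$Y{\left(M \right)} = 6 M^{2}$ ($Y{\left(M \right)} = 3 M \left(M + M\right) = 3 M 2 M = 3 \cdot 2 M^{2} = 6 M^{2}$)
$\left(329019 - 216 \left(-174 + Y{\left(7 \right)}\right)\right) - 106704 = \left(329019 - 216 \left(-174 + 6 \cdot 7^{2}\right)\right) - 106704 = \left(329019 - 216 \left(-174 + 6 \cdot 49\right)\right) - 106704 = \left(329019 - 216 \left(-174 + 294\right)\right) - 106704 = \left(329019 - 25920\right) - 106704 = 303099 - 106704 = 196395$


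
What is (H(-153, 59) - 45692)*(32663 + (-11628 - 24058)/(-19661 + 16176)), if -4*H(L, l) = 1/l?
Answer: -1227855316836433/822460 ≈ -1.4929e+9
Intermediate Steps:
H(L, l) = -1/(4*l)
(H(-153, 59) - 45692)*(32663 + (-11628 - 24058)/(-19661 + 16176)) = (-1/4/59 - 45692)*(32663 + (-11628 - 24058)/(-19661 + 16176)) = (-1/4*1/59 - 45692)*(32663 - 35686/(-3485)) = (-1/236 - 45692)*(32663 - 35686*(-1/3485)) = -10783313*(32663 + 35686/3485)/236 = -10783313/236*113866241/3485 = -1227855316836433/822460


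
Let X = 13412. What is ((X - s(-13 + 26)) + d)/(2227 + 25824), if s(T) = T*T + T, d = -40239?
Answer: -27009/28051 ≈ -0.96285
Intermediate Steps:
s(T) = T + T² (s(T) = T² + T = T + T²)
((X - s(-13 + 26)) + d)/(2227 + 25824) = ((13412 - (-13 + 26)*(1 + (-13 + 26))) - 40239)/(2227 + 25824) = ((13412 - 13*(1 + 13)) - 40239)/28051 = ((13412 - 13*14) - 40239)*(1/28051) = ((13412 - 1*182) - 40239)*(1/28051) = ((13412 - 182) - 40239)*(1/28051) = (13230 - 40239)*(1/28051) = -27009*1/28051 = -27009/28051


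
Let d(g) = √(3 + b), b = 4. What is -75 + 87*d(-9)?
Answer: -75 + 87*√7 ≈ 155.18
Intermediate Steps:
d(g) = √7 (d(g) = √(3 + 4) = √7)
-75 + 87*d(-9) = -75 + 87*√7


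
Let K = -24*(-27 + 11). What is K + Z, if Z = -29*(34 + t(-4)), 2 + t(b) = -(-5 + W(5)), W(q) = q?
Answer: -544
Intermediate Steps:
t(b) = -2 (t(b) = -2 - (-5 + 5) = -2 - 1*0 = -2 + 0 = -2)
K = 384 (K = -24*(-16) = 384)
Z = -928 (Z = -29*(34 - 2) = -29*32 = -928)
K + Z = 384 - 928 = -544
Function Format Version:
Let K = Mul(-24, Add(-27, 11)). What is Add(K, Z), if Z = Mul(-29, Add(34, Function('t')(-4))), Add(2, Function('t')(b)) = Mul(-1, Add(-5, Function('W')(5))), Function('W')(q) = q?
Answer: -544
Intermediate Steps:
Function('t')(b) = -2 (Function('t')(b) = Add(-2, Mul(-1, Add(-5, 5))) = Add(-2, Mul(-1, 0)) = Add(-2, 0) = -2)
K = 384 (K = Mul(-24, -16) = 384)
Z = -928 (Z = Mul(-29, Add(34, -2)) = Mul(-29, 32) = -928)
Add(K, Z) = Add(384, -928) = -544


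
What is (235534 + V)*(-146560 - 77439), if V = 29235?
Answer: -59307991231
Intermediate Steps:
(235534 + V)*(-146560 - 77439) = (235534 + 29235)*(-146560 - 77439) = 264769*(-223999) = -59307991231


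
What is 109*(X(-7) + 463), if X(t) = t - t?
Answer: 50467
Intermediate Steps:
X(t) = 0
109*(X(-7) + 463) = 109*(0 + 463) = 109*463 = 50467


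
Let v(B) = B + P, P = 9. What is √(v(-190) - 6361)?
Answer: I*√6542 ≈ 80.883*I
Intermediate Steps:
v(B) = 9 + B (v(B) = B + 9 = 9 + B)
√(v(-190) - 6361) = √((9 - 190) - 6361) = √(-181 - 6361) = √(-6542) = I*√6542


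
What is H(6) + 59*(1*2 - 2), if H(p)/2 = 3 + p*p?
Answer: 78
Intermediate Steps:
H(p) = 6 + 2*p² (H(p) = 2*(3 + p*p) = 2*(3 + p²) = 6 + 2*p²)
H(6) + 59*(1*2 - 2) = (6 + 2*6²) + 59*(1*2 - 2) = (6 + 2*36) + 59*(2 - 2) = (6 + 72) + 59*0 = 78 + 0 = 78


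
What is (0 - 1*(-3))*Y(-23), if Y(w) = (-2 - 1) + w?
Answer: -78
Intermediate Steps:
Y(w) = -3 + w
(0 - 1*(-3))*Y(-23) = (0 - 1*(-3))*(-3 - 23) = (0 + 3)*(-26) = 3*(-26) = -78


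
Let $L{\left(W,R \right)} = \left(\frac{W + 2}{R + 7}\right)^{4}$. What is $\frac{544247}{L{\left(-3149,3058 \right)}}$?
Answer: $\frac{48030594174187604375}{98081471224881} \approx 4.897 \cdot 10^{5}$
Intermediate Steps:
$L{\left(W,R \right)} = \frac{\left(2 + W\right)^{4}}{\left(7 + R\right)^{4}}$ ($L{\left(W,R \right)} = \left(\frac{2 + W}{7 + R}\right)^{4} = \frac{\left(2 + W\right)^{4}}{\left(7 + R\right)^{4}}$)
$\frac{544247}{L{\left(-3149,3058 \right)}} = \frac{544247}{\left(2 - 3149\right)^{4} \frac{1}{\left(7 + 3058\right)^{4}}} = \frac{544247}{\left(-3147\right)^{4} \cdot \frac{1}{88251463350625}} = \frac{544247}{98081471224881 \cdot \frac{1}{88251463350625}} = \frac{544247}{\frac{98081471224881}{88251463350625}} = 544247 \cdot \frac{88251463350625}{98081471224881} = \frac{48030594174187604375}{98081471224881}$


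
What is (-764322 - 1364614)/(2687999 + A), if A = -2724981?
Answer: 1064468/18491 ≈ 57.567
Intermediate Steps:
(-764322 - 1364614)/(2687999 + A) = (-764322 - 1364614)/(2687999 - 2724981) = -2128936/(-36982) = -2128936*(-1/36982) = 1064468/18491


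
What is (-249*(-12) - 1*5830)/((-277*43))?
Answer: 2842/11911 ≈ 0.23860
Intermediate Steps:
(-249*(-12) - 1*5830)/((-277*43)) = (2988 - 5830)/(-11911) = -2842*(-1/11911) = 2842/11911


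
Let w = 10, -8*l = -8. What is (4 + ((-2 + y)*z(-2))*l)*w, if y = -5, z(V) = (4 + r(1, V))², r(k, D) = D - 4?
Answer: -240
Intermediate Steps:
l = 1 (l = -⅛*(-8) = 1)
r(k, D) = -4 + D
z(V) = V² (z(V) = (4 + (-4 + V))² = V²)
(4 + ((-2 + y)*z(-2))*l)*w = (4 + ((-2 - 5)*(-2)²)*1)*10 = (4 - 7*4*1)*10 = (4 - 28*1)*10 = (4 - 28)*10 = -24*10 = -240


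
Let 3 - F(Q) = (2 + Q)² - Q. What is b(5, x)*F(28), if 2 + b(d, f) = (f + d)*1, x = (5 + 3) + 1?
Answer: -10428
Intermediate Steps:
x = 9 (x = 8 + 1 = 9)
b(d, f) = -2 + d + f (b(d, f) = -2 + (f + d)*1 = -2 + (d + f)*1 = -2 + (d + f) = -2 + d + f)
F(Q) = 3 + Q - (2 + Q)² (F(Q) = 3 - ((2 + Q)² - Q) = 3 + (Q - (2 + Q)²) = 3 + Q - (2 + Q)²)
b(5, x)*F(28) = (-2 + 5 + 9)*(3 + 28 - (2 + 28)²) = 12*(3 + 28 - 1*30²) = 12*(3 + 28 - 1*900) = 12*(3 + 28 - 900) = 12*(-869) = -10428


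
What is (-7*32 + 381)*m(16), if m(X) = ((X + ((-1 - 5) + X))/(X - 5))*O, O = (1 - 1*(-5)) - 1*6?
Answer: 0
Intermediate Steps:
O = 0 (O = (1 + 5) - 6 = 6 - 6 = 0)
m(X) = 0 (m(X) = ((X + ((-1 - 5) + X))/(X - 5))*0 = ((X + (-6 + X))/(-5 + X))*0 = ((-6 + 2*X)/(-5 + X))*0 = 0)
(-7*32 + 381)*m(16) = (-7*32 + 381)*0 = (-224 + 381)*0 = 157*0 = 0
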